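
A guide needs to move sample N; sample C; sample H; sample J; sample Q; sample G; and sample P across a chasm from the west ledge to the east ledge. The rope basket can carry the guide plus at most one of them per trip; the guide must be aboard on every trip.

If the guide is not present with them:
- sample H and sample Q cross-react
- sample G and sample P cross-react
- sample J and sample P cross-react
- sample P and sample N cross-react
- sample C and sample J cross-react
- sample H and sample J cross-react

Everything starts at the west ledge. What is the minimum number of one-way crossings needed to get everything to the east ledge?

Whatever the first load, the items left behind include a forbidden pair without the guide. No opening move is safe, so no plan exists.

impossible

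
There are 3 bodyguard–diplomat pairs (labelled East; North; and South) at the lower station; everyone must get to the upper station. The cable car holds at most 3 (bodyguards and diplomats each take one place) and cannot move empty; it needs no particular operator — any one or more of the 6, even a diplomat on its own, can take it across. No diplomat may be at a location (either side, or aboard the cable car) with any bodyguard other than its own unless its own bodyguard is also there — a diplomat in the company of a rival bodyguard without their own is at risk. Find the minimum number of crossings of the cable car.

5

Counting alone: each trip to the upper station takes at most 3 across and each return brings at least 1 back, so after t trips out (and t−1 returns) at most 3t − (t−1) of the 6 are across; that first reaches 6 at t = 3, so at least 5 crossings are needed.
The plan below uses exactly 5 crossings, so it is optimal:
1. bodyguard East and diplomat East cross → the upper station.
2. bodyguard East crosses ← the lower station.
3. bodyguard East, bodyguard North, and bodyguard South cross → the upper station.
4. diplomat East crosses ← the lower station.
5. diplomat East, diplomat North, and diplomat South cross → the upper station.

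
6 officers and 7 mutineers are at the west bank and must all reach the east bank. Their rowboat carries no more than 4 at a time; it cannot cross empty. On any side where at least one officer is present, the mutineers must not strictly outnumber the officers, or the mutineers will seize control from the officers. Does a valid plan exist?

The mutineers already outnumber the officers at the west bank before anyone moves, so the starting position itself is disallowed.

No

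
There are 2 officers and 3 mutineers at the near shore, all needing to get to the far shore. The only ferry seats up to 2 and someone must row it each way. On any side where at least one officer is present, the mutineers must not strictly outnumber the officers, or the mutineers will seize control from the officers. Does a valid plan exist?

The mutineers already outnumber the officers at the near shore before anyone moves, so the starting position itself is disallowed.

No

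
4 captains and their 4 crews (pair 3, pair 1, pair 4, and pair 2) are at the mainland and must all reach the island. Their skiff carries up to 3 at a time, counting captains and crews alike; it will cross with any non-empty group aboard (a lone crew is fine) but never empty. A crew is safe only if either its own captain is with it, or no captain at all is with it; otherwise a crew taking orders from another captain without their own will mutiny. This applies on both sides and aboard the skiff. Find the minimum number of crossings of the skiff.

9

Counting alone: each trip to the island takes at most 3 across and each return brings at least 1 back, so after t trips out (and t−1 returns) at most 3t − (t−1) of the 8 are across; that first reaches 8 at t = 4, so at least 7 crossings are needed.
The safety rule pushes this higher. Following every safe sequence of crossings, the most of the 8 that can be at the island as the skiff arrives there on crossing 7 is 7 — never all 8.
So no plan with fewer than 9 crossings exists, and this one achieves 9:
1. captain 3 and crew 3 cross → the island.
2. captain 3 crosses ← the mainland.
3. captain 1, captain 3, and crew 1 cross → the island.
4. captain 3 and crew 3 cross ← the mainland.
5. captain 2, captain 3, and captain 4 cross → the island.
6. crew 1 crosses ← the mainland.
7. crew 1 and crew 3 cross → the island.
8. crew 3 crosses ← the mainland.
9. crew 2, crew 3, and crew 4 cross → the island.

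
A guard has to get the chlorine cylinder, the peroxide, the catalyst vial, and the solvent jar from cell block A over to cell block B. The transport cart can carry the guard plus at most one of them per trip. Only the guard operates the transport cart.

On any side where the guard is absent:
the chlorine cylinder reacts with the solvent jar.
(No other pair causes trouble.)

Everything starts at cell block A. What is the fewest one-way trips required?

7

Counting alone: the guard can take at most 1 across per trip to cell block B, so moving all 4 needs at least 4 loaded trips out, with a return between consecutive ones — at least 7 crossings.
The plan below uses exactly 7 crossings, so it is optimal:
1. Guard goes to cell block B with the chlorine cylinder.
2. Guard goes back to cell block A alone.
3. Guard goes to cell block B with the peroxide.
4. Guard goes back to cell block A alone.
5. Guard goes to cell block B with the catalyst vial.
6. Guard goes back to cell block A alone.
7. Guard goes to cell block B with the solvent jar.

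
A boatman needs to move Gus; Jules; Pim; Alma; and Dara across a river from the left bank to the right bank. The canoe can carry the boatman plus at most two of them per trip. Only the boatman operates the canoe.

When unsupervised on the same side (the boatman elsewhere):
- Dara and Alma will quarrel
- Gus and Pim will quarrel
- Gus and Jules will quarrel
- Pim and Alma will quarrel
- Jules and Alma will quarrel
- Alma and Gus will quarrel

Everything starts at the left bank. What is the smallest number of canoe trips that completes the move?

7

Counting alone: the boatman can take at most 2 across per trip to the right bank, so moving all 5 needs at least 3 loaded trips out, with a return between consecutive ones — at least 5 crossings.
The safety rule pushes this higher. Following every safe sequence of crossings, the most of the 5 that can be at the right bank as the canoe arrives there on crossing 5 is 4 — never all 5.
So no plan with fewer than 7 crossings exists, and this one achieves 7:
1. Boatman goes to the right bank with Alma and Gus.  [the left bank: Dara, Jules, Pim | the right bank: Alma, Gus]
2. Boatman goes back to the left bank with Gus.  [the left bank: Dara, Gus, Jules, Pim | the right bank: Alma]
3. Boatman goes to the right bank with Dara and Gus.  [the left bank: Jules, Pim | the right bank: Alma, Dara, Gus]
4. Boatman goes back to the left bank with Alma.  [the left bank: Alma, Jules, Pim | the right bank: Dara, Gus]
5. Boatman goes to the right bank with Jules and Pim.  [the left bank: Alma | the right bank: Dara, Gus, Jules, Pim]
6. Boatman goes back to the left bank with Gus.  [the left bank: Alma, Gus | the right bank: Dara, Jules, Pim]
7. Boatman goes to the right bank with Alma and Gus.  [the left bank: — | the right bank: Alma, Dara, Gus, Jules, Pim]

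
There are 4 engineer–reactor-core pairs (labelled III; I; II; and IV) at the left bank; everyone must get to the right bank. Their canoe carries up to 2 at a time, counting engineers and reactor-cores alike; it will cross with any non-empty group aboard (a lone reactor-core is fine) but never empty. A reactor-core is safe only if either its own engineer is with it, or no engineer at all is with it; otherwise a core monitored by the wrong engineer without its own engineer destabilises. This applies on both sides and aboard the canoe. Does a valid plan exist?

Following every safe sequence of crossings from the start, the most of the 8 that can be at the right bank as the canoe arrives there on crossings 1, 3, 5 is 2, 3, 4 respectively; the best ever achieved is 4 of 8.
From crossing 7 on, no configuration arises that was not already reachable earlier: only 44 distinct safe configurations (who is on which side, and where the canoe is) can ever be reached, none of them has everyone across, and every continuation just revisits them. So no valid plan exists.

No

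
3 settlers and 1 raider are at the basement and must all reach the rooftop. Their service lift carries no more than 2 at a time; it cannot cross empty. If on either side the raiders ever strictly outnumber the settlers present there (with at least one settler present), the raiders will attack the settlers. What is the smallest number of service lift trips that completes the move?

Counting alone: each trip to the rooftop takes at most 2 across and each return brings at least 1 back, so after t trips out (and t−1 returns) at most 2t − (t−1) of the 4 are across; that first reaches 4 at t = 3, so at least 5 crossings are needed.
The plan below uses exactly 5 crossings, so it is optimal:
1. 1 settler and 1 raider → the rooftop.  (the basement: 2S 0R; the rooftop: 1S 1R)
2. 1 raider ← the basement.  (the basement: 2S 1R; the rooftop: 1S 0R)
3. 1 settler and 1 raider → the rooftop.  (the basement: 1S 0R; the rooftop: 2S 1R)
4. 1 raider ← the basement.  (the basement: 1S 1R; the rooftop: 2S 0R)
5. 1 settler and 1 raider → the rooftop.  (the basement: 0S 0R; the rooftop: 3S 1R)

5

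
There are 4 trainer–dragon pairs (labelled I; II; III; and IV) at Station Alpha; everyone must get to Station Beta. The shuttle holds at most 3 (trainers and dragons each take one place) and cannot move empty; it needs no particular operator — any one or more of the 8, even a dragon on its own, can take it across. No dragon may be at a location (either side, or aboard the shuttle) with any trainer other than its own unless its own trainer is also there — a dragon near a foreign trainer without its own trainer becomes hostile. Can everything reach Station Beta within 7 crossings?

No

Counting alone: each trip to Station Beta takes at most 3 across and each return brings at least 1 back, so after t trips out (and t−1 returns) at most 3t − (t−1) of the 8 are across; that first reaches 8 at t = 4, so at least 7 crossings are needed.
The safety rule pushes this higher. Following every safe sequence of crossings, the most of the 8 that can be at Station Beta as the shuttle arrives there on crossing 7 is 7 — never all 8.
So the move cannot be finished within 7 crossings. (The shortest complete plan takes 9:)
1. dragon I and trainer I cross → Station Beta.
2. trainer I crosses ← Station Alpha.
3. dragon II, trainer I, and trainer II cross → Station Beta.
4. dragon I and trainer I cross ← Station Alpha.
5. trainer I, trainer III, and trainer IV cross → Station Beta.
6. dragon II crosses ← Station Alpha.
7. dragon I and dragon II cross → Station Beta.
8. dragon I crosses ← Station Alpha.
9. dragon I, dragon III, and dragon IV cross → Station Beta.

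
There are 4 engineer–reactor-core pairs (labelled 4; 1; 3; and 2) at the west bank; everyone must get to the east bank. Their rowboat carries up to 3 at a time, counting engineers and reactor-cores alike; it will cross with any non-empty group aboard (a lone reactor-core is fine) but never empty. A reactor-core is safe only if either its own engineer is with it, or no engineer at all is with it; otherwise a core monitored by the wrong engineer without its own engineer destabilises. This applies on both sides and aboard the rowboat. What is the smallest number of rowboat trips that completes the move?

Counting alone: each trip to the east bank takes at most 3 across and each return brings at least 1 back, so after t trips out (and t−1 returns) at most 3t − (t−1) of the 8 are across; that first reaches 8 at t = 4, so at least 7 crossings are needed.
The safety rule pushes this higher. Following every safe sequence of crossings, the most of the 8 that can be at the east bank as the rowboat arrives there on crossing 7 is 7 — never all 8.
So no plan with fewer than 9 crossings exists, and this one achieves 9:
1. engineer 4 and reactor-core 4 cross → the east bank.
2. engineer 4 crosses ← the west bank.
3. engineer 1, engineer 4, and reactor-core 1 cross → the east bank.
4. engineer 4 and reactor-core 4 cross ← the west bank.
5. engineer 2, engineer 3, and engineer 4 cross → the east bank.
6. reactor-core 1 crosses ← the west bank.
7. reactor-core 1 and reactor-core 4 cross → the east bank.
8. reactor-core 4 crosses ← the west bank.
9. reactor-core 2, reactor-core 3, and reactor-core 4 cross → the east bank.

9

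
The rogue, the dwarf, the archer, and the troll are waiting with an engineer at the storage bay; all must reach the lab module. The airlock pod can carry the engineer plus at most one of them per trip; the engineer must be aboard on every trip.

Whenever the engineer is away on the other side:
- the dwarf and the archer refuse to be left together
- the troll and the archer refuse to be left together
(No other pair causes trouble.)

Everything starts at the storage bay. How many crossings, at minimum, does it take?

9

Counting alone: the engineer can take at most 1 across per trip to the lab module, so moving all 4 needs at least 4 loaded trips out, with a return between consecutive ones — at least 7 crossings.
The safety rule pushes this higher. Following every safe sequence of crossings, the most of the 4 that can be at the lab module as the airlock pod arrives there on crossing 7 is 3 — never all 4.
So no plan with fewer than 9 crossings exists, and this one achieves 9:
1. Engineer goes to the lab module with the archer.
2. Engineer goes back to the storage bay alone.
3. Engineer goes to the lab module with the rogue.
4. Engineer goes back to the storage bay alone.
5. Engineer goes to the lab module with the dwarf.
6. Engineer goes back to the storage bay with the archer.
7. Engineer goes to the lab module with the troll.
8. Engineer goes back to the storage bay alone.
9. Engineer goes to the lab module with the archer.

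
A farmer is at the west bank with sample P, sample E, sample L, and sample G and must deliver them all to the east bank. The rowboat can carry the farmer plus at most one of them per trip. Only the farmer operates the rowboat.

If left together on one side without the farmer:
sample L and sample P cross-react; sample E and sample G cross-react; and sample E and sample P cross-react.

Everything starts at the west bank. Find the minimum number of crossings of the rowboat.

Whatever the first load, the items left behind include a forbidden pair without the farmer. No opening move is safe, so no plan exists.

impossible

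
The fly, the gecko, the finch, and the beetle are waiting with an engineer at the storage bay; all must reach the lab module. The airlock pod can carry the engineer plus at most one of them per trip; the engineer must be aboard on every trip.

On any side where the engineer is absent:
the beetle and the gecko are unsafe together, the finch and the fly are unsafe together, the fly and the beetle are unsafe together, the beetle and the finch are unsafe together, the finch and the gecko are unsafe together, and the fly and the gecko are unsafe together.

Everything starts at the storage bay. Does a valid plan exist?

Whatever the first load, the items left behind include a forbidden pair without the engineer. No opening move is safe, so no plan exists.

No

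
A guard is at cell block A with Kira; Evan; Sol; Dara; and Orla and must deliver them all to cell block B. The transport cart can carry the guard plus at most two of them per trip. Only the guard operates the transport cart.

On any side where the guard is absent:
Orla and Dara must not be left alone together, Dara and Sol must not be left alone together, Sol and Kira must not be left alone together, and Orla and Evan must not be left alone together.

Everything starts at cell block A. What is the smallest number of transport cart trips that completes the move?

Counting alone: the guard can take at most 2 across per trip to cell block B, so moving all 5 needs at least 3 loaded trips out, with a return between consecutive ones — at least 5 crossings.
The safety rule pushes this higher. Following every safe sequence of crossings, the most of the 5 that can be at cell block B as the transport cart arrives there on crossing 5 is 4 — never all 5.
So no plan with fewer than 7 crossings exists, and this one achieves 7:
1. Guard goes to cell block B with Orla and Sol.
2. Guard goes back to cell block A alone.
3. Guard goes to cell block B with Kira.
4. Guard goes back to cell block A with Sol.
5. Guard goes to cell block B with Dara and Evan.
6. Guard goes back to cell block A with Orla.
7. Guard goes to cell block B with Orla and Sol.

7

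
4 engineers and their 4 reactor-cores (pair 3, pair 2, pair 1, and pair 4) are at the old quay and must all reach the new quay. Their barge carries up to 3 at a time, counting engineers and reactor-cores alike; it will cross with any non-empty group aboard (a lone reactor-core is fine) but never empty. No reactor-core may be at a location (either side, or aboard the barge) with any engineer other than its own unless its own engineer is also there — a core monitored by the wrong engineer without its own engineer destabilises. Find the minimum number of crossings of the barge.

Counting alone: each trip to the new quay takes at most 3 across and each return brings at least 1 back, so after t trips out (and t−1 returns) at most 3t − (t−1) of the 8 are across; that first reaches 8 at t = 4, so at least 7 crossings are needed.
The safety rule pushes this higher. Following every safe sequence of crossings, the most of the 8 that can be at the new quay as the barge arrives there on crossing 7 is 7 — never all 8.
So no plan with fewer than 9 crossings exists, and this one achieves 9:
1. engineer 3 and reactor-core 3 cross → the new quay.
2. engineer 3 crosses ← the old quay.
3. engineer 2, engineer 3, and reactor-core 2 cross → the new quay.
4. engineer 3 and reactor-core 3 cross ← the old quay.
5. engineer 1, engineer 3, and engineer 4 cross → the new quay.
6. reactor-core 2 crosses ← the old quay.
7. reactor-core 2 and reactor-core 3 cross → the new quay.
8. reactor-core 3 crosses ← the old quay.
9. reactor-core 1, reactor-core 3, and reactor-core 4 cross → the new quay.

9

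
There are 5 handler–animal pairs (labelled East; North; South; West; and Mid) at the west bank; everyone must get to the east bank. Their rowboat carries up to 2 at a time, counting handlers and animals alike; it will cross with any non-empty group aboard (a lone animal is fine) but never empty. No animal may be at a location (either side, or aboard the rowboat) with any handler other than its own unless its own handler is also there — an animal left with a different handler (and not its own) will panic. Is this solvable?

Following every safe sequence of crossings from the start, the most of the 10 that can be at the east bank as the rowboat arrives there on crossings 1, 3, 5, 7 is 2, 3, 4, 5 respectively; the best ever achieved is 5 of 10.
From crossing 9 on, no configuration arises that was not already reachable earlier: only 82 distinct safe configurations (who is on which side, and where the rowboat is) can ever be reached, none of them has everyone across, and every continuation just revisits them. So no valid plan exists.

No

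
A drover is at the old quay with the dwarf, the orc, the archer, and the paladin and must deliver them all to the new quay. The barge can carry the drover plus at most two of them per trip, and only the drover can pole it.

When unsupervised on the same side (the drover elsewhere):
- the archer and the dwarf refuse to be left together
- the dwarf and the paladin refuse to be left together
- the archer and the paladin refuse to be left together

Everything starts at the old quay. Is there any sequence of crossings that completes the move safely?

Yes

1. Drover goes to the new quay with the archer and the dwarf.  [the old quay: the orc, the paladin | the new quay: the archer, the dwarf]
2. Drover goes back to the old quay with the dwarf.  [the old quay: the dwarf, the orc, the paladin | the new quay: the archer]
3. Drover goes to the new quay with the dwarf and the orc.  [the old quay: the paladin | the new quay: the archer, the dwarf, the orc]
4. Drover goes back to the old quay with the dwarf.  [the old quay: the dwarf, the paladin | the new quay: the archer, the orc]
5. Drover goes to the new quay with the dwarf and the paladin.  [the old quay: — | the new quay: the archer, the dwarf, the orc, the paladin]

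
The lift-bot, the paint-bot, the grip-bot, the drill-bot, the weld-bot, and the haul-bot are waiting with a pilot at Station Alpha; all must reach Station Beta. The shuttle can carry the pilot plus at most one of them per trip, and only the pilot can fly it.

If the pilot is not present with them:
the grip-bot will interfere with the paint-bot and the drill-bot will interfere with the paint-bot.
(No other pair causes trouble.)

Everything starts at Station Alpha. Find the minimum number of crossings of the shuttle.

13

Counting alone: the pilot can take at most 1 across per trip to Station Beta, so moving all 6 needs at least 6 loaded trips out, with a return between consecutive ones — at least 11 crossings.
The safety rule pushes this higher. Following every safe sequence of crossings, the most of the 6 that can be at Station Beta as the shuttle arrives there on crossing 11 is 5 — never all 6.
So no plan with fewer than 13 crossings exists, and this one achieves 13:
1. Pilot goes to Station Beta with the paint-bot.  [Station Alpha: the drill-bot, the grip-bot, the haul-bot, the lift-bot, the weld-bot | Station Beta: the paint-bot]
2. Pilot goes back to Station Alpha alone.  [Station Alpha: the drill-bot, the grip-bot, the haul-bot, the lift-bot, the weld-bot | Station Beta: the paint-bot]
3. Pilot goes to Station Beta with the lift-bot.  [Station Alpha: the drill-bot, the grip-bot, the haul-bot, the weld-bot | Station Beta: the lift-bot, the paint-bot]
4. Pilot goes back to Station Alpha alone.  [Station Alpha: the drill-bot, the grip-bot, the haul-bot, the weld-bot | Station Beta: the lift-bot, the paint-bot]
5. Pilot goes to Station Beta with the grip-bot.  [Station Alpha: the drill-bot, the haul-bot, the weld-bot | Station Beta: the grip-bot, the lift-bot, the paint-bot]
6. Pilot goes back to Station Alpha with the paint-bot.  [Station Alpha: the drill-bot, the haul-bot, the paint-bot, the weld-bot | Station Beta: the grip-bot, the lift-bot]
7. Pilot goes to Station Beta with the drill-bot.  [Station Alpha: the haul-bot, the paint-bot, the weld-bot | Station Beta: the drill-bot, the grip-bot, the lift-bot]
8. Pilot goes back to Station Alpha alone.  [Station Alpha: the haul-bot, the paint-bot, the weld-bot | Station Beta: the drill-bot, the grip-bot, the lift-bot]
9. Pilot goes to Station Beta with the weld-bot.  [Station Alpha: the haul-bot, the paint-bot | Station Beta: the drill-bot, the grip-bot, the lift-bot, the weld-bot]
10. Pilot goes back to Station Alpha alone.  [Station Alpha: the haul-bot, the paint-bot | Station Beta: the drill-bot, the grip-bot, the lift-bot, the weld-bot]
11. Pilot goes to Station Beta with the haul-bot.  [Station Alpha: the paint-bot | Station Beta: the drill-bot, the grip-bot, the haul-bot, the lift-bot, the weld-bot]
12. Pilot goes back to Station Alpha alone.  [Station Alpha: the paint-bot | Station Beta: the drill-bot, the grip-bot, the haul-bot, the lift-bot, the weld-bot]
13. Pilot goes to Station Beta with the paint-bot.  [Station Alpha: — | Station Beta: the drill-bot, the grip-bot, the haul-bot, the lift-bot, the paint-bot, the weld-bot]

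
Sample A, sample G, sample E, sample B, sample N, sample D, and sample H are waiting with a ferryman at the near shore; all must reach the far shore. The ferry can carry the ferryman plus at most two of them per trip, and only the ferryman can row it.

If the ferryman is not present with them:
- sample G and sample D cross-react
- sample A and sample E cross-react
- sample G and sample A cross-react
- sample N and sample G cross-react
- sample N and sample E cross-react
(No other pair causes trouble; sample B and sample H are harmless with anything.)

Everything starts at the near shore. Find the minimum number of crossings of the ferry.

Counting alone: the ferryman can take at most 2 across per trip to the far shore, so moving all 7 needs at least 4 loaded trips out, with a return between consecutive ones — at least 7 crossings.
The safety rule pushes this higher. Following every safe sequence of crossings, the most of the 7 that can be at the far shore as the ferry arrives there on crossing 7 is 6 — never all 7.
So no plan with fewer than 9 crossings exists, and this one achieves 9:
1. Ferryman goes to the far shore with sample E and sample G.  [the near shore: sample A, sample B, sample D, sample H, sample N | the far shore: sample E, sample G]
2. Ferryman goes back to the near shore alone.  [the near shore: sample A, sample B, sample D, sample H, sample N | the far shore: sample E, sample G]
3. Ferryman goes to the far shore with sample A.  [the near shore: sample B, sample D, sample H, sample N | the far shore: sample A, sample E, sample G]
4. Ferryman goes back to the near shore with sample E and sample G.  [the near shore: sample B, sample D, sample E, sample G, sample H, sample N | the far shore: sample A]
5. Ferryman goes to the far shore with sample D and sample N.  [the near shore: sample B, sample E, sample G, sample H | the far shore: sample A, sample D, sample N]
6. Ferryman goes back to the near shore alone.  [the near shore: sample B, sample E, sample G, sample H | the far shore: sample A, sample D, sample N]
7. Ferryman goes to the far shore with sample B and sample H.  [the near shore: sample E, sample G | the far shore: sample A, sample B, sample D, sample H, sample N]
8. Ferryman goes back to the near shore alone.  [the near shore: sample E, sample G | the far shore: sample A, sample B, sample D, sample H, sample N]
9. Ferryman goes to the far shore with sample E and sample G.  [the near shore: — | the far shore: sample A, sample B, sample D, sample E, sample G, sample H, sample N]

9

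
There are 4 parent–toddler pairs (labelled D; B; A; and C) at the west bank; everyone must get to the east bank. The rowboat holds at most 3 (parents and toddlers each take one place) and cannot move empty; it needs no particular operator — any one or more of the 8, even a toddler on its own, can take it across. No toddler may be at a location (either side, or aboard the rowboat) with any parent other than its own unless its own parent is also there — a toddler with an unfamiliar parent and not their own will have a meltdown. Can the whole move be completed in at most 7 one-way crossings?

Counting alone: each trip to the east bank takes at most 3 across and each return brings at least 1 back, so after t trips out (and t−1 returns) at most 3t − (t−1) of the 8 are across; that first reaches 8 at t = 4, so at least 7 crossings are needed.
The safety rule pushes this higher. Following every safe sequence of crossings, the most of the 8 that can be at the east bank as the rowboat arrives there on crossing 7 is 7 — never all 8.
So the move cannot be finished within 7 crossings. (The shortest complete plan takes 9:)
1. parent D and toddler D cross → the east bank.
2. parent D crosses ← the west bank.
3. parent B, parent D, and toddler B cross → the east bank.
4. parent D and toddler D cross ← the west bank.
5. parent A, parent C, and parent D cross → the east bank.
6. toddler B crosses ← the west bank.
7. toddler B and toddler D cross → the east bank.
8. toddler D crosses ← the west bank.
9. toddler A, toddler C, and toddler D cross → the east bank.

No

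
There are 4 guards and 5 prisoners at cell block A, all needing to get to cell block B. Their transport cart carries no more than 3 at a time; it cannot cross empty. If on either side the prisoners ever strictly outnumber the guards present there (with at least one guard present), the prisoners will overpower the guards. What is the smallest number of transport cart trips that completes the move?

impossible

The prisoners already outnumber the guards at cell block A before anyone moves, so the starting position itself is disallowed.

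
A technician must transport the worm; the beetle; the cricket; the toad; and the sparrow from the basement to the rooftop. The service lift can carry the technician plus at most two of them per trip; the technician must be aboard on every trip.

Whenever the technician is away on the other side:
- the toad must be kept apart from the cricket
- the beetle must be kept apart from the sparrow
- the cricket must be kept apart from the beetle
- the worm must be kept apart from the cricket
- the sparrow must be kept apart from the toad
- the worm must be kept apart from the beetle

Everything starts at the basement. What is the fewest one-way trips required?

Whatever the first load, the items left behind include a forbidden pair without the technician. No opening move is safe, so no plan exists.

impossible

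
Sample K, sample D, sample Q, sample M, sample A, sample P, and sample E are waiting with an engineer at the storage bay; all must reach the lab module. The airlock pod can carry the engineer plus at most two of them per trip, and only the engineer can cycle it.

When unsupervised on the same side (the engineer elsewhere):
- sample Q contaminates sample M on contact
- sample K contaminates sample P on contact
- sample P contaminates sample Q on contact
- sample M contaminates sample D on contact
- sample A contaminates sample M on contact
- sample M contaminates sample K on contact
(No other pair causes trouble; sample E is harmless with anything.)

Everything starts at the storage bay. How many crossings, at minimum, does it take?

Counting alone: the engineer can take at most 2 across per trip to the lab module, so moving all 7 needs at least 4 loaded trips out, with a return between consecutive ones — at least 7 crossings.
The safety rule pushes this higher. Following every safe sequence of crossings, the most of the 7 that can be at the lab module as the airlock pod arrives there on crossing 7 is 6 — never all 7.
So no plan with fewer than 9 crossings exists, and this one achieves 9:
1. Engineer goes to the lab module with sample M and sample P.
2. Engineer goes back to the storage bay alone.
3. Engineer goes to the lab module with sample E.
4. Engineer goes back to the storage bay alone.
5. Engineer goes to the lab module with sample D and sample K.
6. Engineer goes back to the storage bay with sample M and sample P.
7. Engineer goes to the lab module with sample A and sample Q.
8. Engineer goes back to the storage bay alone.
9. Engineer goes to the lab module with sample M and sample P.

9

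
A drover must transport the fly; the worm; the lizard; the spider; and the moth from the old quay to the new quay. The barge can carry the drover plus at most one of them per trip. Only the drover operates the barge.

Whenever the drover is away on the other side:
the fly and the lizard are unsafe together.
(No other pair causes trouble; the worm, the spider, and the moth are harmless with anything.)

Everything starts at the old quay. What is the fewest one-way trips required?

Counting alone: the drover can take at most 1 across per trip to the new quay, so moving all 5 needs at least 5 loaded trips out, with a return between consecutive ones — at least 9 crossings.
The plan below uses exactly 9 crossings, so it is optimal:
1. Drover goes to the new quay with the fly.
2. Drover goes back to the old quay alone.
3. Drover goes to the new quay with the worm.
4. Drover goes back to the old quay alone.
5. Drover goes to the new quay with the spider.
6. Drover goes back to the old quay alone.
7. Drover goes to the new quay with the moth.
8. Drover goes back to the old quay alone.
9. Drover goes to the new quay with the lizard.

9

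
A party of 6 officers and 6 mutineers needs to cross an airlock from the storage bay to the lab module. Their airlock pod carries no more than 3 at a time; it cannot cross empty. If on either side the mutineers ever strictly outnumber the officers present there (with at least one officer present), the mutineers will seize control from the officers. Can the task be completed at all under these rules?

No

Following every safe sequence of crossings from the start, the most of the 12 that can be at the lab module as the airlock pod arrives there on crossings 1, 3, 5 is 3, 5, 6 respectively; the best ever achieved is 6 of 12.
From crossing 7 on, no configuration arises that was not already reachable earlier: only 17 distinct safe configurations (who is on which side, and where the airlock pod is) can ever be reached, none of them has everyone across, and every continuation just revisits them. They are: 0 officers + 0 mutineers across (airlock pod back at the start); 0 officers + 1 mutineer across (airlock pod there); 0 officers + 1 mutineer across (airlock pod back at the start); 0 officers + 2 mutineers across (airlock pod there); 0 officers + 2 mutineers across (airlock pod back at the start); 0 officers + 3 mutineers across (airlock pod there); 0 officers + 3 mutineers across (airlock pod back at the start); 0 officers + 4 mutineers across (airlock pod there); 0 officers + 4 mutineers across (airlock pod back at the start); 0 officers + 5 mutineers across (airlock pod there); 0 officers + 5 mutineers across (airlock pod back at the start); 0 officers + 6 mutineers across (airlock pod there); 1 officer + 1 mutineer across (airlock pod there); 1 officer + 1 mutineer across (airlock pod back at the start); 2 officers + 2 mutineers across (airlock pod there); 2 officers + 2 mutineers across (airlock pod back at the start); 3 officers + 3 mutineers across (airlock pod there). So no valid plan exists.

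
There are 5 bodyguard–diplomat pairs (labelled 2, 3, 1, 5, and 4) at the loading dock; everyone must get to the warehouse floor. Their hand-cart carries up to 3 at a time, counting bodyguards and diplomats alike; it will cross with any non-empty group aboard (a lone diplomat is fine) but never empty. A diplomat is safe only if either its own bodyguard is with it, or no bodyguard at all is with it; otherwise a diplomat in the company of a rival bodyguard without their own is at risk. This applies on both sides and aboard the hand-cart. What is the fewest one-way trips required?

Counting alone: each trip to the warehouse floor takes at most 3 across and each return brings at least 1 back, so after t trips out (and t−1 returns) at most 3t − (t−1) of the 10 are across; that first reaches 10 at t = 5, so at least 9 crossings are needed.
The safety rule pushes this higher. Following every safe sequence of crossings, the most of the 10 that can be at the warehouse floor as the hand-cart arrives there on crossing 9 is 9 — never all 10.
So no plan with fewer than 11 crossings exists, and this one achieves 11:
1. bodyguard 2 and diplomat 2 cross → the warehouse floor.
2. bodyguard 2 crosses ← the loading dock.
3. diplomat 1, diplomat 3, and diplomat 5 cross → the warehouse floor.
4. diplomat 2 crosses ← the loading dock.
5. bodyguard 1, bodyguard 3, and bodyguard 5 cross → the warehouse floor.
6. bodyguard 3 and diplomat 3 cross ← the loading dock.
7. bodyguard 2, bodyguard 3, and bodyguard 4 cross → the warehouse floor.
8. diplomat 1 crosses ← the loading dock.
9. diplomat 2 and diplomat 3 cross → the warehouse floor.
10. diplomat 2 crosses ← the loading dock.
11. diplomat 1, diplomat 2, and diplomat 4 cross → the warehouse floor.

11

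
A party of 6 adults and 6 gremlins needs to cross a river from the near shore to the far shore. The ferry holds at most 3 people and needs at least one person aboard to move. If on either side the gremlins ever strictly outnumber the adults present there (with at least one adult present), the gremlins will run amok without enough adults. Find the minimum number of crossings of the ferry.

Following every safe sequence of crossings from the start, the most of the 12 that can be at the far shore as the ferry arrives there on crossings 1, 3, 5 is 3, 5, 6 respectively; the best ever achieved is 6 of 12.
From crossing 7 on, no configuration arises that was not already reachable earlier: only 17 distinct safe configurations (who is on which side, and where the ferry is) can ever be reached, none of them has everyone across, and every continuation just revisits them. They are: 0 adults + 0 gremlins across (ferry back at the start); 0 adults + 1 gremlin across (ferry there); 0 adults + 1 gremlin across (ferry back at the start); 0 adults + 2 gremlins across (ferry there); 0 adults + 2 gremlins across (ferry back at the start); 0 adults + 3 gremlins across (ferry there); 0 adults + 3 gremlins across (ferry back at the start); 0 adults + 4 gremlins across (ferry there); 0 adults + 4 gremlins across (ferry back at the start); 0 adults + 5 gremlins across (ferry there); 0 adults + 5 gremlins across (ferry back at the start); 0 adults + 6 gremlins across (ferry there); 1 adult + 1 gremlin across (ferry there); 1 adult + 1 gremlin across (ferry back at the start); 2 adults + 2 gremlins across (ferry there); 2 adults + 2 gremlins across (ferry back at the start); 3 adults + 3 gremlins across (ferry there). So no valid plan exists.

impossible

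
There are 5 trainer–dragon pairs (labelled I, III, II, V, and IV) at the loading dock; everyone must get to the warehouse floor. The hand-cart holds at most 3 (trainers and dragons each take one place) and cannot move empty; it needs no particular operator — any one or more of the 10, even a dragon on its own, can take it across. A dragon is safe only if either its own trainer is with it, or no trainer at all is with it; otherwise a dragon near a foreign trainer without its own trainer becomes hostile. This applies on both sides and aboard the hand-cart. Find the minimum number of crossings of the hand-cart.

11

Counting alone: each trip to the warehouse floor takes at most 3 across and each return brings at least 1 back, so after t trips out (and t−1 returns) at most 3t − (t−1) of the 10 are across; that first reaches 10 at t = 5, so at least 9 crossings are needed.
The safety rule pushes this higher. Following every safe sequence of crossings, the most of the 10 that can be at the warehouse floor as the hand-cart arrives there on crossing 9 is 9 — never all 10.
So no plan with fewer than 11 crossings exists, and this one achieves 11:
1. dragon I and trainer I cross → the warehouse floor.
2. trainer I crosses ← the loading dock.
3. dragon II, dragon III, and dragon V cross → the warehouse floor.
4. dragon I crosses ← the loading dock.
5. trainer II, trainer III, and trainer V cross → the warehouse floor.
6. dragon III and trainer III cross ← the loading dock.
7. trainer I, trainer III, and trainer IV cross → the warehouse floor.
8. dragon II crosses ← the loading dock.
9. dragon I and dragon III cross → the warehouse floor.
10. dragon I crosses ← the loading dock.
11. dragon I, dragon II, and dragon IV cross → the warehouse floor.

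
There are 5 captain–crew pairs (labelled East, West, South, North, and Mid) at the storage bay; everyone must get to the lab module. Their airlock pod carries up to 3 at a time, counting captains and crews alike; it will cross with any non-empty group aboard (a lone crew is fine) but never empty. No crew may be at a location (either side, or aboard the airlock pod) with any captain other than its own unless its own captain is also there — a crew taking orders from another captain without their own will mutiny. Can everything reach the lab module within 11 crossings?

Yes

Yes — this plan uses 11 crossings (≤ 11):
1. captain East and crew East cross → the lab module.
2. captain East crosses ← the storage bay.
3. crew North, crew South, and crew West cross → the lab module.
4. crew East crosses ← the storage bay.
5. captain North, captain South, and captain West cross → the lab module.
6. captain West and crew West cross ← the storage bay.
7. captain East, captain Mid, and captain West cross → the lab module.
8. crew South crosses ← the storage bay.
9. crew East and crew West cross → the lab module.
10. crew East crosses ← the storage bay.
11. crew East, crew Mid, and crew South cross → the lab module.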